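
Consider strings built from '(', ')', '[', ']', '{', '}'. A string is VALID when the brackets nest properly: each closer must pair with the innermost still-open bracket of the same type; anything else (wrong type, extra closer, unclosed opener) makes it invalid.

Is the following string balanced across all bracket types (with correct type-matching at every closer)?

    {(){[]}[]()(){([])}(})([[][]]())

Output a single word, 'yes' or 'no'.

pos 0: push '{'; stack = {
pos 1: push '('; stack = {(
pos 2: ')' matches '('; pop; stack = {
pos 3: push '{'; stack = {{
pos 4: push '['; stack = {{[
pos 5: ']' matches '['; pop; stack = {{
pos 6: '}' matches '{'; pop; stack = {
pos 7: push '['; stack = {[
pos 8: ']' matches '['; pop; stack = {
pos 9: push '('; stack = {(
pos 10: ')' matches '('; pop; stack = {
pos 11: push '('; stack = {(
pos 12: ')' matches '('; pop; stack = {
pos 13: push '{'; stack = {{
pos 14: push '('; stack = {{(
pos 15: push '['; stack = {{([
pos 16: ']' matches '['; pop; stack = {{(
pos 17: ')' matches '('; pop; stack = {{
pos 18: '}' matches '{'; pop; stack = {
pos 19: push '('; stack = {(
pos 20: saw closer '}' but top of stack is '(' (expected ')') → INVALID
Verdict: type mismatch at position 20: '}' closes '(' → no

Answer: no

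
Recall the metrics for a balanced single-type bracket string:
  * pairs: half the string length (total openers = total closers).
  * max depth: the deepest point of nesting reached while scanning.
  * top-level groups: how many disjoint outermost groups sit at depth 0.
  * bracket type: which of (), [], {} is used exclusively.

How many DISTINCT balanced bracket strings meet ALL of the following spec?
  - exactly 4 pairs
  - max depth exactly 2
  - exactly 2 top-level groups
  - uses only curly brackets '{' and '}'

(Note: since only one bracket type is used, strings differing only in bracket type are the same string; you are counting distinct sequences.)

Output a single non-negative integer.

Spec: pairs=4 depth=2 groups=2
Count(depth <= 2) = 3
Count(depth <= 1) = 0
Count(depth == 2) = 3 - 0 = 3

Answer: 3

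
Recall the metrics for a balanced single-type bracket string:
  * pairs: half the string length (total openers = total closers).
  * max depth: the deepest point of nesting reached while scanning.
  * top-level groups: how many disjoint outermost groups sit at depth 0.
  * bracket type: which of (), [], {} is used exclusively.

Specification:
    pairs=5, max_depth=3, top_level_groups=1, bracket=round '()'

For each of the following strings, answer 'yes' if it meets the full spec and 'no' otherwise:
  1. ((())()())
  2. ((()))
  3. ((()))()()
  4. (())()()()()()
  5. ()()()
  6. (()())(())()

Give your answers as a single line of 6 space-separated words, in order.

String 1 '((())()())': depth seq [1 2 3 2 1 2 1 2 1 0]
  -> pairs=5 depth=3 groups=1 -> yes
String 2 '((()))': depth seq [1 2 3 2 1 0]
  -> pairs=3 depth=3 groups=1 -> no
String 3 '((()))()()': depth seq [1 2 3 2 1 0 1 0 1 0]
  -> pairs=5 depth=3 groups=3 -> no
String 4 '(())()()()()()': depth seq [1 2 1 0 1 0 1 0 1 0 1 0 1 0]
  -> pairs=7 depth=2 groups=6 -> no
String 5 '()()()': depth seq [1 0 1 0 1 0]
  -> pairs=3 depth=1 groups=3 -> no
String 6 '(()())(())()': depth seq [1 2 1 2 1 0 1 2 1 0 1 0]
  -> pairs=6 depth=2 groups=3 -> no

Answer: yes no no no no no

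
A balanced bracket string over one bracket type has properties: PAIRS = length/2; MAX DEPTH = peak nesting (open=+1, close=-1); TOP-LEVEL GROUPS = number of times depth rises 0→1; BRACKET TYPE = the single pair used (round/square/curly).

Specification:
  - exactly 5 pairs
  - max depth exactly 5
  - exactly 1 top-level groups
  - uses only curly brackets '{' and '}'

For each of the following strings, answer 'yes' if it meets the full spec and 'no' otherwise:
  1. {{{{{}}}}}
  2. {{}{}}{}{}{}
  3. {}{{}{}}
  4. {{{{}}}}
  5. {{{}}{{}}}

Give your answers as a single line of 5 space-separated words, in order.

String 1 '{{{{{}}}}}': depth seq [1 2 3 4 5 4 3 2 1 0]
  -> pairs=5 depth=5 groups=1 -> yes
String 2 '{{}{}}{}{}{}': depth seq [1 2 1 2 1 0 1 0 1 0 1 0]
  -> pairs=6 depth=2 groups=4 -> no
String 3 '{}{{}{}}': depth seq [1 0 1 2 1 2 1 0]
  -> pairs=4 depth=2 groups=2 -> no
String 4 '{{{{}}}}': depth seq [1 2 3 4 3 2 1 0]
  -> pairs=4 depth=4 groups=1 -> no
String 5 '{{{}}{{}}}': depth seq [1 2 3 2 1 2 3 2 1 0]
  -> pairs=5 depth=3 groups=1 -> no

Answer: yes no no no no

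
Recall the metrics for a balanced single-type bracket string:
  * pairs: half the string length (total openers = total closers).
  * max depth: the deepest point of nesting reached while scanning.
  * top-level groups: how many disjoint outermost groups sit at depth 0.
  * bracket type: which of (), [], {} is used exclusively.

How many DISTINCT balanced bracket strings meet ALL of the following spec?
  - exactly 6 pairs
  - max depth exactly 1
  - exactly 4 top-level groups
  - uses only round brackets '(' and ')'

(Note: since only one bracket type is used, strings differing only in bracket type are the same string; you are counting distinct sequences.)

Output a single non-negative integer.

Spec: pairs=6 depth=1 groups=4
Count(depth <= 1) = 0
Count(depth <= 0) = 0
Count(depth == 1) = 0 - 0 = 0

Answer: 0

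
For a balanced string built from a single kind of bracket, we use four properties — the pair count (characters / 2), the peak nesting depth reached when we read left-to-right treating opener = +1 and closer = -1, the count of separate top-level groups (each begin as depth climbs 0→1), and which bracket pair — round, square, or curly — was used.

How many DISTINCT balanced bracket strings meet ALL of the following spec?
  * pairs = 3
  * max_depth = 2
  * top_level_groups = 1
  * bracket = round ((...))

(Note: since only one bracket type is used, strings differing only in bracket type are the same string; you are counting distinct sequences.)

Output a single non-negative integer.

Spec: pairs=3 depth=2 groups=1
Count(depth <= 2) = 1
Count(depth <= 1) = 0
Count(depth == 2) = 1 - 0 = 1

Answer: 1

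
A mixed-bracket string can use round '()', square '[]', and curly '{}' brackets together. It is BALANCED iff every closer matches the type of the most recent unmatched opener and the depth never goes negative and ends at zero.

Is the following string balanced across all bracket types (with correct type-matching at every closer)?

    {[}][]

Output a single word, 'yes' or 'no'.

Answer: no

Derivation:
pos 0: push '{'; stack = {
pos 1: push '['; stack = {[
pos 2: saw closer '}' but top of stack is '[' (expected ']') → INVALID
Verdict: type mismatch at position 2: '}' closes '[' → no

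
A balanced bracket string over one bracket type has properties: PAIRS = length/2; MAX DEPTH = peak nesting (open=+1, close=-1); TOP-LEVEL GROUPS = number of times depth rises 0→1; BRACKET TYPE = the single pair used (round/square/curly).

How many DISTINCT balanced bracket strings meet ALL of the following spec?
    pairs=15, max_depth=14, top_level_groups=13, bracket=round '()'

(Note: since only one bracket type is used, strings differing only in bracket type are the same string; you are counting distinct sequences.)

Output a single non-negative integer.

Answer: 0

Derivation:
Spec: pairs=15 depth=14 groups=13
Count(depth <= 14) = 104
Count(depth <= 13) = 104
Count(depth == 14) = 104 - 104 = 0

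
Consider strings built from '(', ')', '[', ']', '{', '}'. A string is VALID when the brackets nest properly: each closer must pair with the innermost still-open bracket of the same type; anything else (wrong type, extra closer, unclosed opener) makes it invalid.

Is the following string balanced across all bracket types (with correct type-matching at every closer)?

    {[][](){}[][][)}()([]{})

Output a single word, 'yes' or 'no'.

Answer: no

Derivation:
pos 0: push '{'; stack = {
pos 1: push '['; stack = {[
pos 2: ']' matches '['; pop; stack = {
pos 3: push '['; stack = {[
pos 4: ']' matches '['; pop; stack = {
pos 5: push '('; stack = {(
pos 6: ')' matches '('; pop; stack = {
pos 7: push '{'; stack = {{
pos 8: '}' matches '{'; pop; stack = {
pos 9: push '['; stack = {[
pos 10: ']' matches '['; pop; stack = {
pos 11: push '['; stack = {[
pos 12: ']' matches '['; pop; stack = {
pos 13: push '['; stack = {[
pos 14: saw closer ')' but top of stack is '[' (expected ']') → INVALID
Verdict: type mismatch at position 14: ')' closes '[' → no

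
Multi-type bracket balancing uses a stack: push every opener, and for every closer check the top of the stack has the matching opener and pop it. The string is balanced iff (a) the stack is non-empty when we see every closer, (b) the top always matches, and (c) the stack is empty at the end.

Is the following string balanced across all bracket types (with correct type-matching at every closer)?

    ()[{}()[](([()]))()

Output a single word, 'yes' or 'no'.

pos 0: push '('; stack = (
pos 1: ')' matches '('; pop; stack = (empty)
pos 2: push '['; stack = [
pos 3: push '{'; stack = [{
pos 4: '}' matches '{'; pop; stack = [
pos 5: push '('; stack = [(
pos 6: ')' matches '('; pop; stack = [
pos 7: push '['; stack = [[
pos 8: ']' matches '['; pop; stack = [
pos 9: push '('; stack = [(
pos 10: push '('; stack = [((
pos 11: push '['; stack = [(([
pos 12: push '('; stack = [(([(
pos 13: ')' matches '('; pop; stack = [(([
pos 14: ']' matches '['; pop; stack = [((
pos 15: ')' matches '('; pop; stack = [(
pos 16: ')' matches '('; pop; stack = [
pos 17: push '('; stack = [(
pos 18: ')' matches '('; pop; stack = [
end: stack still non-empty ([) → INVALID
Verdict: unclosed openers at end: [ → no

Answer: no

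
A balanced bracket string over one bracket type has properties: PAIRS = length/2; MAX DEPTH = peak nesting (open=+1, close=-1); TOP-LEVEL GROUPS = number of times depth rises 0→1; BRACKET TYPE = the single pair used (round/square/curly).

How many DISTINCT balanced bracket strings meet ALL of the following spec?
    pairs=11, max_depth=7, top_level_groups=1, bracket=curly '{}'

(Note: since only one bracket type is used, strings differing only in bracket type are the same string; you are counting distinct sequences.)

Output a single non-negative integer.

Answer: 1975

Derivation:
Spec: pairs=11 depth=7 groups=1
Count(depth <= 7) = 16016
Count(depth <= 6) = 14041
Count(depth == 7) = 16016 - 14041 = 1975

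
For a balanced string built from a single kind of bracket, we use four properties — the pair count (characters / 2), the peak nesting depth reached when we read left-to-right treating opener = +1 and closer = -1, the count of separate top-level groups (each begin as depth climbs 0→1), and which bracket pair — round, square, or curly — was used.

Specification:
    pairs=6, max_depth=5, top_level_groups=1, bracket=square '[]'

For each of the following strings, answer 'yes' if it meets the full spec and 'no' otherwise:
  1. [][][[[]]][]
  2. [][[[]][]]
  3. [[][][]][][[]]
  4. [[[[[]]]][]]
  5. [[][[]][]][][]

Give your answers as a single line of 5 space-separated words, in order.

Answer: no no no yes no

Derivation:
String 1 '[][][[[]]][]': depth seq [1 0 1 0 1 2 3 2 1 0 1 0]
  -> pairs=6 depth=3 groups=4 -> no
String 2 '[][[[]][]]': depth seq [1 0 1 2 3 2 1 2 1 0]
  -> pairs=5 depth=3 groups=2 -> no
String 3 '[[][][]][][[]]': depth seq [1 2 1 2 1 2 1 0 1 0 1 2 1 0]
  -> pairs=7 depth=2 groups=3 -> no
String 4 '[[[[[]]]][]]': depth seq [1 2 3 4 5 4 3 2 1 2 1 0]
  -> pairs=6 depth=5 groups=1 -> yes
String 5 '[[][[]][]][][]': depth seq [1 2 1 2 3 2 1 2 1 0 1 0 1 0]
  -> pairs=7 depth=3 groups=3 -> no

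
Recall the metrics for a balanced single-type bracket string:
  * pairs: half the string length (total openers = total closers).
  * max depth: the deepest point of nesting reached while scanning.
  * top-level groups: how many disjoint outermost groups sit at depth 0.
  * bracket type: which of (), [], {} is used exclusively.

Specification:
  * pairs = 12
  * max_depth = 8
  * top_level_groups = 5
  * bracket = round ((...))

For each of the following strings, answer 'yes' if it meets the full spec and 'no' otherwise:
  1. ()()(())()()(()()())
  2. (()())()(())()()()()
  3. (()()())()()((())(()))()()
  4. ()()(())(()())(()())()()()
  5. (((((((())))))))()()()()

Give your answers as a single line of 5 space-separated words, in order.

String 1 '()()(())()()(()()())': depth seq [1 0 1 0 1 2 1 0 1 0 1 0 1 2 1 2 1 2 1 0]
  -> pairs=10 depth=2 groups=6 -> no
String 2 '(()())()(())()()()()': depth seq [1 2 1 2 1 0 1 0 1 2 1 0 1 0 1 0 1 0 1 0]
  -> pairs=10 depth=2 groups=7 -> no
String 3 '(()()())()()((())(()))()()': depth seq [1 2 1 2 1 2 1 0 1 0 1 0 1 2 3 2 1 2 3 2 1 0 1 0 1 0]
  -> pairs=13 depth=3 groups=6 -> no
String 4 '()()(())(()())(()())()()()': depth seq [1 0 1 0 1 2 1 0 1 2 1 2 1 0 1 2 1 2 1 0 1 0 1 0 1 0]
  -> pairs=13 depth=2 groups=8 -> no
String 5 '(((((((())))))))()()()()': depth seq [1 2 3 4 5 6 7 8 7 6 5 4 3 2 1 0 1 0 1 0 1 0 1 0]
  -> pairs=12 depth=8 groups=5 -> yes

Answer: no no no no yes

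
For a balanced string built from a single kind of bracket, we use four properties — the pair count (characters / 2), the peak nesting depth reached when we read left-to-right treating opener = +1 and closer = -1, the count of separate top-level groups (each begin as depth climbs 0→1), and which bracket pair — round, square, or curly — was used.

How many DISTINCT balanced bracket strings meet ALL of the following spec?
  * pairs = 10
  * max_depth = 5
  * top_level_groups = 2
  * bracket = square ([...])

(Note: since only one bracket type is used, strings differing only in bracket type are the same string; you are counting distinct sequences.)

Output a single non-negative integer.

Answer: 1461

Derivation:
Spec: pairs=10 depth=5 groups=2
Count(depth <= 5) = 4012
Count(depth <= 4) = 2551
Count(depth == 5) = 4012 - 2551 = 1461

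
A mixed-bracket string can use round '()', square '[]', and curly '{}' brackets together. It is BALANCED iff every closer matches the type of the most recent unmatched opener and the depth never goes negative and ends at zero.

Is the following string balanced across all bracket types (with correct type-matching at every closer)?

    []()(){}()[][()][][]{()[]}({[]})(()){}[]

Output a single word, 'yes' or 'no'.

pos 0: push '['; stack = [
pos 1: ']' matches '['; pop; stack = (empty)
pos 2: push '('; stack = (
pos 3: ')' matches '('; pop; stack = (empty)
pos 4: push '('; stack = (
pos 5: ')' matches '('; pop; stack = (empty)
pos 6: push '{'; stack = {
pos 7: '}' matches '{'; pop; stack = (empty)
pos 8: push '('; stack = (
pos 9: ')' matches '('; pop; stack = (empty)
pos 10: push '['; stack = [
pos 11: ']' matches '['; pop; stack = (empty)
pos 12: push '['; stack = [
pos 13: push '('; stack = [(
pos 14: ')' matches '('; pop; stack = [
pos 15: ']' matches '['; pop; stack = (empty)
pos 16: push '['; stack = [
pos 17: ']' matches '['; pop; stack = (empty)
pos 18: push '['; stack = [
pos 19: ']' matches '['; pop; stack = (empty)
pos 20: push '{'; stack = {
pos 21: push '('; stack = {(
pos 22: ')' matches '('; pop; stack = {
pos 23: push '['; stack = {[
pos 24: ']' matches '['; pop; stack = {
pos 25: '}' matches '{'; pop; stack = (empty)
pos 26: push '('; stack = (
pos 27: push '{'; stack = ({
pos 28: push '['; stack = ({[
pos 29: ']' matches '['; pop; stack = ({
pos 30: '}' matches '{'; pop; stack = (
pos 31: ')' matches '('; pop; stack = (empty)
pos 32: push '('; stack = (
pos 33: push '('; stack = ((
pos 34: ')' matches '('; pop; stack = (
pos 35: ')' matches '('; pop; stack = (empty)
pos 36: push '{'; stack = {
pos 37: '}' matches '{'; pop; stack = (empty)
pos 38: push '['; stack = [
pos 39: ']' matches '['; pop; stack = (empty)
end: stack empty → VALID
Verdict: properly nested → yes

Answer: yes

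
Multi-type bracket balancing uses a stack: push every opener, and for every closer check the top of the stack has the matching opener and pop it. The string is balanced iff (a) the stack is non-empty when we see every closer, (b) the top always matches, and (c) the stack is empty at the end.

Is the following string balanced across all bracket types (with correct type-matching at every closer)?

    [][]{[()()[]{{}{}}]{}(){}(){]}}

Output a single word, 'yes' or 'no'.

Answer: no

Derivation:
pos 0: push '['; stack = [
pos 1: ']' matches '['; pop; stack = (empty)
pos 2: push '['; stack = [
pos 3: ']' matches '['; pop; stack = (empty)
pos 4: push '{'; stack = {
pos 5: push '['; stack = {[
pos 6: push '('; stack = {[(
pos 7: ')' matches '('; pop; stack = {[
pos 8: push '('; stack = {[(
pos 9: ')' matches '('; pop; stack = {[
pos 10: push '['; stack = {[[
pos 11: ']' matches '['; pop; stack = {[
pos 12: push '{'; stack = {[{
pos 13: push '{'; stack = {[{{
pos 14: '}' matches '{'; pop; stack = {[{
pos 15: push '{'; stack = {[{{
pos 16: '}' matches '{'; pop; stack = {[{
pos 17: '}' matches '{'; pop; stack = {[
pos 18: ']' matches '['; pop; stack = {
pos 19: push '{'; stack = {{
pos 20: '}' matches '{'; pop; stack = {
pos 21: push '('; stack = {(
pos 22: ')' matches '('; pop; stack = {
pos 23: push '{'; stack = {{
pos 24: '}' matches '{'; pop; stack = {
pos 25: push '('; stack = {(
pos 26: ')' matches '('; pop; stack = {
pos 27: push '{'; stack = {{
pos 28: saw closer ']' but top of stack is '{' (expected '}') → INVALID
Verdict: type mismatch at position 28: ']' closes '{' → no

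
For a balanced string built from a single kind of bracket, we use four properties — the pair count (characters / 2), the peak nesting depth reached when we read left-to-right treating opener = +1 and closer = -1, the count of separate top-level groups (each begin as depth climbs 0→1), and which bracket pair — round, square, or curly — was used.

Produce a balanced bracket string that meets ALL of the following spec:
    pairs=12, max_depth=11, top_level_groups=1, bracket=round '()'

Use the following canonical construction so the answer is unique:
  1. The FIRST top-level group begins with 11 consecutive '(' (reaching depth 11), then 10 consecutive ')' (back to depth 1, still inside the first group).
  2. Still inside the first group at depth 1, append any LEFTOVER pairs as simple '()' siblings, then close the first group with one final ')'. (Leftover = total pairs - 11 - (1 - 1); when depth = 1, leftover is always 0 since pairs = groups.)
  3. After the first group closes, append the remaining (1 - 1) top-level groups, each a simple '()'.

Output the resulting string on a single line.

Answer: ((((((((((())))))))))())

Derivation:
Spec: pairs=12 depth=11 groups=1
Leftover pairs = 12 - 11 - (1-1) = 1
First group: deep chain of depth 11 + 1 sibling pairs
Remaining 0 groups: simple '()' each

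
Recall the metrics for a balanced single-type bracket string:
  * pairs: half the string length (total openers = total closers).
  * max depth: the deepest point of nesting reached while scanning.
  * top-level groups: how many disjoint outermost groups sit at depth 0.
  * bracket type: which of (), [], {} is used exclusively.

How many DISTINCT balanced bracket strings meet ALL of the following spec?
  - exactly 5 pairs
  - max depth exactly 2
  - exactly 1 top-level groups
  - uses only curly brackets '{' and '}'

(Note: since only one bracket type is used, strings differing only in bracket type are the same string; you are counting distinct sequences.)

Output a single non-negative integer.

Answer: 1

Derivation:
Spec: pairs=5 depth=2 groups=1
Count(depth <= 2) = 1
Count(depth <= 1) = 0
Count(depth == 2) = 1 - 0 = 1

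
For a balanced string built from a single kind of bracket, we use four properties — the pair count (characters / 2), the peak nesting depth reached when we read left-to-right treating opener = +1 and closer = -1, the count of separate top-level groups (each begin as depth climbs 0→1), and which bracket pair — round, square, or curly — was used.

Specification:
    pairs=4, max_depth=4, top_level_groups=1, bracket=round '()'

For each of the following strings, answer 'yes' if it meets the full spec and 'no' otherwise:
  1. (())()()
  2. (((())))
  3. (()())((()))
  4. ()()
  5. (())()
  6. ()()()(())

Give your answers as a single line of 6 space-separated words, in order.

String 1 '(())()()': depth seq [1 2 1 0 1 0 1 0]
  -> pairs=4 depth=2 groups=3 -> no
String 2 '(((())))': depth seq [1 2 3 4 3 2 1 0]
  -> pairs=4 depth=4 groups=1 -> yes
String 3 '(()())((()))': depth seq [1 2 1 2 1 0 1 2 3 2 1 0]
  -> pairs=6 depth=3 groups=2 -> no
String 4 '()()': depth seq [1 0 1 0]
  -> pairs=2 depth=1 groups=2 -> no
String 5 '(())()': depth seq [1 2 1 0 1 0]
  -> pairs=3 depth=2 groups=2 -> no
String 6 '()()()(())': depth seq [1 0 1 0 1 0 1 2 1 0]
  -> pairs=5 depth=2 groups=4 -> no

Answer: no yes no no no no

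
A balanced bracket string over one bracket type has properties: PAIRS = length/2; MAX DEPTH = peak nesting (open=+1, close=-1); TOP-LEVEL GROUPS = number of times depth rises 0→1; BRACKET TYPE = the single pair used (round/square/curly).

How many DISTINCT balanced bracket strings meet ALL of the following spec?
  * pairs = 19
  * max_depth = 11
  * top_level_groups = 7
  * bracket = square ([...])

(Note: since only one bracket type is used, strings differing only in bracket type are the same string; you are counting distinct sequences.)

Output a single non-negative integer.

Answer: 2436

Derivation:
Spec: pairs=19 depth=11 groups=7
Count(depth <= 11) = 31865729
Count(depth <= 10) = 31863293
Count(depth == 11) = 31865729 - 31863293 = 2436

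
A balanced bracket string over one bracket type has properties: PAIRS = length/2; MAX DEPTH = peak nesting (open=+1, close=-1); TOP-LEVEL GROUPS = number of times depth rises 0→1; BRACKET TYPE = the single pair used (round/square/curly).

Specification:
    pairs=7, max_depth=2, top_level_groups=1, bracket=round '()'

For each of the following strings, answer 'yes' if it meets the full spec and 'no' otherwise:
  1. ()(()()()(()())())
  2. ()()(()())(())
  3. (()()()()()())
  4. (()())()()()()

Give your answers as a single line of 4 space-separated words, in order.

Answer: no no yes no

Derivation:
String 1 '()(()()()(()())())': depth seq [1 0 1 2 1 2 1 2 1 2 3 2 3 2 1 2 1 0]
  -> pairs=9 depth=3 groups=2 -> no
String 2 '()()(()())(())': depth seq [1 0 1 0 1 2 1 2 1 0 1 2 1 0]
  -> pairs=7 depth=2 groups=4 -> no
String 3 '(()()()()()())': depth seq [1 2 1 2 1 2 1 2 1 2 1 2 1 0]
  -> pairs=7 depth=2 groups=1 -> yes
String 4 '(()())()()()()': depth seq [1 2 1 2 1 0 1 0 1 0 1 0 1 0]
  -> pairs=7 depth=2 groups=5 -> no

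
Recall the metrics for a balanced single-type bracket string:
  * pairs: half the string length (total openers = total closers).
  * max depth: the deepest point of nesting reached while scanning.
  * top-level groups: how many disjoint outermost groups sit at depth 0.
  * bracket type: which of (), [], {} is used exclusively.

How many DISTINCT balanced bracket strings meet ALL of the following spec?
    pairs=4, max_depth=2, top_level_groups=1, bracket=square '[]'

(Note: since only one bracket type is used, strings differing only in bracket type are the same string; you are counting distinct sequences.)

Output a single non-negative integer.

Spec: pairs=4 depth=2 groups=1
Count(depth <= 2) = 1
Count(depth <= 1) = 0
Count(depth == 2) = 1 - 0 = 1

Answer: 1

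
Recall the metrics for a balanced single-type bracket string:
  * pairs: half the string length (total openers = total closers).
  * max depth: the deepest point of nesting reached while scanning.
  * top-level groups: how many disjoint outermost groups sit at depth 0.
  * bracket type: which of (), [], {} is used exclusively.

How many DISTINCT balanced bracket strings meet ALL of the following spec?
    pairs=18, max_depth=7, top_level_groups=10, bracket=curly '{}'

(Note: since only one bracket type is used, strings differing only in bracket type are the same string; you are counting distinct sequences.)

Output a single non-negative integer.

Answer: 2280

Derivation:
Spec: pairs=18 depth=7 groups=10
Count(depth <= 7) = 600645
Count(depth <= 6) = 598365
Count(depth == 7) = 600645 - 598365 = 2280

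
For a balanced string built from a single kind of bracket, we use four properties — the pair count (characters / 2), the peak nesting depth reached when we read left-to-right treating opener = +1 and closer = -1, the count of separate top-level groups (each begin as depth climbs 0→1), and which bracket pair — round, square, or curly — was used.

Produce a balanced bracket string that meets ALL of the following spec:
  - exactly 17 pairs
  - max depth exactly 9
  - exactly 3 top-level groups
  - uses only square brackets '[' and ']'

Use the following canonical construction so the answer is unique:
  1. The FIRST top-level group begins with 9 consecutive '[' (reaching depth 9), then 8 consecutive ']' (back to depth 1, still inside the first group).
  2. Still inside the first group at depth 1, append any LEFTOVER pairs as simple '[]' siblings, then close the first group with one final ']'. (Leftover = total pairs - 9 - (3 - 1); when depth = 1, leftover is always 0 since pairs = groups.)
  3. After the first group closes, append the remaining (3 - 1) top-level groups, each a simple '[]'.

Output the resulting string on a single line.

Answer: [[[[[[[[[]]]]]]]][][][][][][]][][]

Derivation:
Spec: pairs=17 depth=9 groups=3
Leftover pairs = 17 - 9 - (3-1) = 6
First group: deep chain of depth 9 + 6 sibling pairs
Remaining 2 groups: simple '[]' each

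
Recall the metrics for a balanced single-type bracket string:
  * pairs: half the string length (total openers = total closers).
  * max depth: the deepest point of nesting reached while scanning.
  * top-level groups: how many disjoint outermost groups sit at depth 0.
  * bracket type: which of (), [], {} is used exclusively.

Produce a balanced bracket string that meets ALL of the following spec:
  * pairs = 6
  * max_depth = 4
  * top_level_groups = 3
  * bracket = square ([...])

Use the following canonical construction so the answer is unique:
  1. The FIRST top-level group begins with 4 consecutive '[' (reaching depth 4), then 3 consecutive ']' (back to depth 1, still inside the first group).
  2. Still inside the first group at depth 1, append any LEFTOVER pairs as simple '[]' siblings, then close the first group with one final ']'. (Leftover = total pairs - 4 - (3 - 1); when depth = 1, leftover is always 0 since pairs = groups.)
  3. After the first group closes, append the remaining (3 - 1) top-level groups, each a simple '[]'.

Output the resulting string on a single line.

Answer: [[[[]]]][][]

Derivation:
Spec: pairs=6 depth=4 groups=3
Leftover pairs = 6 - 4 - (3-1) = 0
First group: deep chain of depth 4 + 0 sibling pairs
Remaining 2 groups: simple '[]' each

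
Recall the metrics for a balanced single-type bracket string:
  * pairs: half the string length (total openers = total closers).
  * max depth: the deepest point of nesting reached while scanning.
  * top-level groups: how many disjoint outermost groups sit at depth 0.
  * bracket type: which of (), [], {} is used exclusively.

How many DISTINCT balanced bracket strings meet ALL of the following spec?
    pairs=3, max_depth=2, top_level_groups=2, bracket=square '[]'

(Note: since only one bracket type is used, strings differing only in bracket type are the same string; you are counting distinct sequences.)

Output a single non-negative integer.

Spec: pairs=3 depth=2 groups=2
Count(depth <= 2) = 2
Count(depth <= 1) = 0
Count(depth == 2) = 2 - 0 = 2

Answer: 2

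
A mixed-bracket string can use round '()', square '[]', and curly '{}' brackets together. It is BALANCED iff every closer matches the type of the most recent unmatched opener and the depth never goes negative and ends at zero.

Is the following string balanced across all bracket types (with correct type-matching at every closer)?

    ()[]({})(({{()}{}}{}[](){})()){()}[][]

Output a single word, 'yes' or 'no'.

pos 0: push '('; stack = (
pos 1: ')' matches '('; pop; stack = (empty)
pos 2: push '['; stack = [
pos 3: ']' matches '['; pop; stack = (empty)
pos 4: push '('; stack = (
pos 5: push '{'; stack = ({
pos 6: '}' matches '{'; pop; stack = (
pos 7: ')' matches '('; pop; stack = (empty)
pos 8: push '('; stack = (
pos 9: push '('; stack = ((
pos 10: push '{'; stack = (({
pos 11: push '{'; stack = (({{
pos 12: push '('; stack = (({{(
pos 13: ')' matches '('; pop; stack = (({{
pos 14: '}' matches '{'; pop; stack = (({
pos 15: push '{'; stack = (({{
pos 16: '}' matches '{'; pop; stack = (({
pos 17: '}' matches '{'; pop; stack = ((
pos 18: push '{'; stack = (({
pos 19: '}' matches '{'; pop; stack = ((
pos 20: push '['; stack = (([
pos 21: ']' matches '['; pop; stack = ((
pos 22: push '('; stack = (((
pos 23: ')' matches '('; pop; stack = ((
pos 24: push '{'; stack = (({
pos 25: '}' matches '{'; pop; stack = ((
pos 26: ')' matches '('; pop; stack = (
pos 27: push '('; stack = ((
pos 28: ')' matches '('; pop; stack = (
pos 29: ')' matches '('; pop; stack = (empty)
pos 30: push '{'; stack = {
pos 31: push '('; stack = {(
pos 32: ')' matches '('; pop; stack = {
pos 33: '}' matches '{'; pop; stack = (empty)
pos 34: push '['; stack = [
pos 35: ']' matches '['; pop; stack = (empty)
pos 36: push '['; stack = [
pos 37: ']' matches '['; pop; stack = (empty)
end: stack empty → VALID
Verdict: properly nested → yes

Answer: yes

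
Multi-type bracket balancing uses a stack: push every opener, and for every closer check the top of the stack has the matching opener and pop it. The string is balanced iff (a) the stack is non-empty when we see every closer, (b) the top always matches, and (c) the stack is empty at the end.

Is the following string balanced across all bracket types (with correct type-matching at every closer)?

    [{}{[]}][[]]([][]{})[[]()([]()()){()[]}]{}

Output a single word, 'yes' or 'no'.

Answer: yes

Derivation:
pos 0: push '['; stack = [
pos 1: push '{'; stack = [{
pos 2: '}' matches '{'; pop; stack = [
pos 3: push '{'; stack = [{
pos 4: push '['; stack = [{[
pos 5: ']' matches '['; pop; stack = [{
pos 6: '}' matches '{'; pop; stack = [
pos 7: ']' matches '['; pop; stack = (empty)
pos 8: push '['; stack = [
pos 9: push '['; stack = [[
pos 10: ']' matches '['; pop; stack = [
pos 11: ']' matches '['; pop; stack = (empty)
pos 12: push '('; stack = (
pos 13: push '['; stack = ([
pos 14: ']' matches '['; pop; stack = (
pos 15: push '['; stack = ([
pos 16: ']' matches '['; pop; stack = (
pos 17: push '{'; stack = ({
pos 18: '}' matches '{'; pop; stack = (
pos 19: ')' matches '('; pop; stack = (empty)
pos 20: push '['; stack = [
pos 21: push '['; stack = [[
pos 22: ']' matches '['; pop; stack = [
pos 23: push '('; stack = [(
pos 24: ')' matches '('; pop; stack = [
pos 25: push '('; stack = [(
pos 26: push '['; stack = [([
pos 27: ']' matches '['; pop; stack = [(
pos 28: push '('; stack = [((
pos 29: ')' matches '('; pop; stack = [(
pos 30: push '('; stack = [((
pos 31: ')' matches '('; pop; stack = [(
pos 32: ')' matches '('; pop; stack = [
pos 33: push '{'; stack = [{
pos 34: push '('; stack = [{(
pos 35: ')' matches '('; pop; stack = [{
pos 36: push '['; stack = [{[
pos 37: ']' matches '['; pop; stack = [{
pos 38: '}' matches '{'; pop; stack = [
pos 39: ']' matches '['; pop; stack = (empty)
pos 40: push '{'; stack = {
pos 41: '}' matches '{'; pop; stack = (empty)
end: stack empty → VALID
Verdict: properly nested → yes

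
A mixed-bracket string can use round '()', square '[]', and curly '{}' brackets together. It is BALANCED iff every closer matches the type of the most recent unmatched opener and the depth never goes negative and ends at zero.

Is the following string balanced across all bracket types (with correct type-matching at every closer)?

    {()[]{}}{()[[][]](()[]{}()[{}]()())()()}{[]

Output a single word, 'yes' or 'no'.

Answer: no

Derivation:
pos 0: push '{'; stack = {
pos 1: push '('; stack = {(
pos 2: ')' matches '('; pop; stack = {
pos 3: push '['; stack = {[
pos 4: ']' matches '['; pop; stack = {
pos 5: push '{'; stack = {{
pos 6: '}' matches '{'; pop; stack = {
pos 7: '}' matches '{'; pop; stack = (empty)
pos 8: push '{'; stack = {
pos 9: push '('; stack = {(
pos 10: ')' matches '('; pop; stack = {
pos 11: push '['; stack = {[
pos 12: push '['; stack = {[[
pos 13: ']' matches '['; pop; stack = {[
pos 14: push '['; stack = {[[
pos 15: ']' matches '['; pop; stack = {[
pos 16: ']' matches '['; pop; stack = {
pos 17: push '('; stack = {(
pos 18: push '('; stack = {((
pos 19: ')' matches '('; pop; stack = {(
pos 20: push '['; stack = {([
pos 21: ']' matches '['; pop; stack = {(
pos 22: push '{'; stack = {({
pos 23: '}' matches '{'; pop; stack = {(
pos 24: push '('; stack = {((
pos 25: ')' matches '('; pop; stack = {(
pos 26: push '['; stack = {([
pos 27: push '{'; stack = {([{
pos 28: '}' matches '{'; pop; stack = {([
pos 29: ']' matches '['; pop; stack = {(
pos 30: push '('; stack = {((
pos 31: ')' matches '('; pop; stack = {(
pos 32: push '('; stack = {((
pos 33: ')' matches '('; pop; stack = {(
pos 34: ')' matches '('; pop; stack = {
pos 35: push '('; stack = {(
pos 36: ')' matches '('; pop; stack = {
pos 37: push '('; stack = {(
pos 38: ')' matches '('; pop; stack = {
pos 39: '}' matches '{'; pop; stack = (empty)
pos 40: push '{'; stack = {
pos 41: push '['; stack = {[
pos 42: ']' matches '['; pop; stack = {
end: stack still non-empty ({) → INVALID
Verdict: unclosed openers at end: { → no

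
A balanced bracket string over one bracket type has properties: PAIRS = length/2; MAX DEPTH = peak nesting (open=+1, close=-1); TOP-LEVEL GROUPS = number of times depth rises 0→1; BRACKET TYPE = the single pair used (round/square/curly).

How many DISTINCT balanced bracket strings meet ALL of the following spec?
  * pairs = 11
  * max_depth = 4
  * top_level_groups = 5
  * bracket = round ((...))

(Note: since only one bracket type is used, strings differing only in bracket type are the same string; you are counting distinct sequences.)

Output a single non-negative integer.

Spec: pairs=11 depth=4 groups=5
Count(depth <= 4) = 3195
Count(depth <= 3) = 1970
Count(depth == 4) = 3195 - 1970 = 1225

Answer: 1225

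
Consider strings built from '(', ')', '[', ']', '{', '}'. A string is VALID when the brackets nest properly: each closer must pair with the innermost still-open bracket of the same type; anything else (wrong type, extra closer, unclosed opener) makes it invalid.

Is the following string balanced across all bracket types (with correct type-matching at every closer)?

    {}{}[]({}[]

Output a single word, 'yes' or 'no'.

pos 0: push '{'; stack = {
pos 1: '}' matches '{'; pop; stack = (empty)
pos 2: push '{'; stack = {
pos 3: '}' matches '{'; pop; stack = (empty)
pos 4: push '['; stack = [
pos 5: ']' matches '['; pop; stack = (empty)
pos 6: push '('; stack = (
pos 7: push '{'; stack = ({
pos 8: '}' matches '{'; pop; stack = (
pos 9: push '['; stack = ([
pos 10: ']' matches '['; pop; stack = (
end: stack still non-empty (() → INVALID
Verdict: unclosed openers at end: ( → no

Answer: no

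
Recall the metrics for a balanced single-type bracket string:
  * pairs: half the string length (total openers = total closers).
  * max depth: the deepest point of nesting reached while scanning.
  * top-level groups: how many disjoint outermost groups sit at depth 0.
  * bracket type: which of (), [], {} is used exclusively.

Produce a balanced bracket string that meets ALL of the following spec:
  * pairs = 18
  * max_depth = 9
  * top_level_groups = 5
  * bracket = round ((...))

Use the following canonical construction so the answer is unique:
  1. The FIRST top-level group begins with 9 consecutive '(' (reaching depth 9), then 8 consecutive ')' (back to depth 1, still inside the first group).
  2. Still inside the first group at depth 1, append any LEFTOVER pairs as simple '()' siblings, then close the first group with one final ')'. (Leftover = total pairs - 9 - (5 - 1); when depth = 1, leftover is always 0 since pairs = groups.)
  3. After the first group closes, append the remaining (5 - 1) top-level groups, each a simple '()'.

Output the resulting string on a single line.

Spec: pairs=18 depth=9 groups=5
Leftover pairs = 18 - 9 - (5-1) = 5
First group: deep chain of depth 9 + 5 sibling pairs
Remaining 4 groups: simple '()' each

Answer: ((((((((())))))))()()()()())()()()()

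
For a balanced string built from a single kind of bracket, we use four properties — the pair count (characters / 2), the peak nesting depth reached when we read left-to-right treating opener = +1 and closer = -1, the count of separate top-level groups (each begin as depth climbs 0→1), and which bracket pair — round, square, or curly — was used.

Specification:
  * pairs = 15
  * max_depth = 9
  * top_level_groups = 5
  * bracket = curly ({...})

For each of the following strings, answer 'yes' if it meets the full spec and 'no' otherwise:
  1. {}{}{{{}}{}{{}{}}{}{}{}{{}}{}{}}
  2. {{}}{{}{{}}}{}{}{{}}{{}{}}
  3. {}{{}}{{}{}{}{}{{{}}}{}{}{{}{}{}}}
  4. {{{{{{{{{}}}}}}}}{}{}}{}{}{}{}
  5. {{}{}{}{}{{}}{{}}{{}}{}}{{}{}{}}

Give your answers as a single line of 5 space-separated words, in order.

Answer: no no no yes no

Derivation:
String 1 '{}{}{{{}}{}{{}{}}{}{}{}{{}}{}{}}': depth seq [1 0 1 0 1 2 3 2 1 2 1 2 3 2 3 2 1 2 1 2 1 2 1 2 3 2 1 2 1 2 1 0]
  -> pairs=16 depth=3 groups=3 -> no
String 2 '{{}}{{}{{}}}{}{}{{}}{{}{}}': depth seq [1 2 1 0 1 2 1 2 3 2 1 0 1 0 1 0 1 2 1 0 1 2 1 2 1 0]
  -> pairs=13 depth=3 groups=6 -> no
String 3 '{}{{}}{{}{}{}{}{{{}}}{}{}{{}{}{}}}': depth seq [1 0 1 2 1 0 1 2 1 2 1 2 1 2 1 2 3 4 3 2 1 2 1 2 1 2 3 2 3 2 3 2 1 0]
  -> pairs=17 depth=4 groups=3 -> no
String 4 '{{{{{{{{{}}}}}}}}{}{}}{}{}{}{}': depth seq [1 2 3 4 5 6 7 8 9 8 7 6 5 4 3 2 1 2 1 2 1 0 1 0 1 0 1 0 1 0]
  -> pairs=15 depth=9 groups=5 -> yes
String 5 '{{}{}{}{}{{}}{{}}{{}}{}}{{}{}{}}': depth seq [1 2 1 2 1 2 1 2 1 2 3 2 1 2 3 2 1 2 3 2 1 2 1 0 1 2 1 2 1 2 1 0]
  -> pairs=16 depth=3 groups=2 -> no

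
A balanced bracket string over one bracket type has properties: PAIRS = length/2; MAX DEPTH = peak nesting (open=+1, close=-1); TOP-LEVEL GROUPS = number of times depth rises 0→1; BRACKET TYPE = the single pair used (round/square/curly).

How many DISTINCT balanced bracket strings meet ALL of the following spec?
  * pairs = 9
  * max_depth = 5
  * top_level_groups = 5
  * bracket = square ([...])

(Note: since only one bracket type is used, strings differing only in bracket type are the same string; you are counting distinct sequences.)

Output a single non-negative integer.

Spec: pairs=9 depth=5 groups=5
Count(depth <= 5) = 275
Count(depth <= 4) = 270
Count(depth == 5) = 275 - 270 = 5

Answer: 5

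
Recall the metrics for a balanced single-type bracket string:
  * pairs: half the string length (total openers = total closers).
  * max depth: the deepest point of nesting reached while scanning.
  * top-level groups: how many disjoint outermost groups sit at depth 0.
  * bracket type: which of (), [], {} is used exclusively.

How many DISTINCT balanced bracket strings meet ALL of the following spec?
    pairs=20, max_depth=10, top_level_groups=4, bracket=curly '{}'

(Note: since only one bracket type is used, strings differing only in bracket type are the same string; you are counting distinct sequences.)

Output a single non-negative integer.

Answer: 11106304

Derivation:
Spec: pairs=20 depth=10 groups=4
Count(depth <= 10) = 807880766
Count(depth <= 9) = 796774462
Count(depth == 10) = 807880766 - 796774462 = 11106304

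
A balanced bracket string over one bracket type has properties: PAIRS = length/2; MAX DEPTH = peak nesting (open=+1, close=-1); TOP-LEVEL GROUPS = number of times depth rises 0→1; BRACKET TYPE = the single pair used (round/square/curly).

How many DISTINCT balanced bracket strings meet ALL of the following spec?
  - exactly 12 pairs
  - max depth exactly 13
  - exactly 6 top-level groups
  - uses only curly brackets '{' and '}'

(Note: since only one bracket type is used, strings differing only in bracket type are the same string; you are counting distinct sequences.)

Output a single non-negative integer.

Answer: 0

Derivation:
Spec: pairs=12 depth=13 groups=6
Count(depth <= 13) = 6188
Count(depth <= 12) = 6188
Count(depth == 13) = 6188 - 6188 = 0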